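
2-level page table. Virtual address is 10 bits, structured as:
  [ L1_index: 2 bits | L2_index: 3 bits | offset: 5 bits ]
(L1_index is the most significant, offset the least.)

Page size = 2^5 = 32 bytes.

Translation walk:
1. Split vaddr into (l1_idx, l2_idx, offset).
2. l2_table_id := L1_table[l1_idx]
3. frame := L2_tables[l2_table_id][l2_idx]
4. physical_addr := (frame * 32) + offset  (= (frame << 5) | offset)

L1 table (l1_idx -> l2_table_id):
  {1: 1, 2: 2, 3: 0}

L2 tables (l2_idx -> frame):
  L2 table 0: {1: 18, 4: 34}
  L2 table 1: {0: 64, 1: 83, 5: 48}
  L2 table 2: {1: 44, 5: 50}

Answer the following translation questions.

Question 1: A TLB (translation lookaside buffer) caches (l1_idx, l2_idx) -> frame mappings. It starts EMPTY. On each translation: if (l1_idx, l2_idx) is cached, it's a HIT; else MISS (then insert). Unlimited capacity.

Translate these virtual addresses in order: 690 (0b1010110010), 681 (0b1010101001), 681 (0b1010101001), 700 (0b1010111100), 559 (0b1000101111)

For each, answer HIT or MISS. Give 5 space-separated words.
vaddr=690: (2,5) not in TLB -> MISS, insert
vaddr=681: (2,5) in TLB -> HIT
vaddr=681: (2,5) in TLB -> HIT
vaddr=700: (2,5) in TLB -> HIT
vaddr=559: (2,1) not in TLB -> MISS, insert

Answer: MISS HIT HIT HIT MISS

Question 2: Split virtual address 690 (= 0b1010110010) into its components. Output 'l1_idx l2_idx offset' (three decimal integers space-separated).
Answer: 2 5 18

Derivation:
vaddr = 690 = 0b1010110010
  top 2 bits -> l1_idx = 2
  next 3 bits -> l2_idx = 5
  bottom 5 bits -> offset = 18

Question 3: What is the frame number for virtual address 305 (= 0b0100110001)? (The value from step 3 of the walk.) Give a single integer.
vaddr = 305: l1_idx=1, l2_idx=1
L1[1] = 1; L2[1][1] = 83

Answer: 83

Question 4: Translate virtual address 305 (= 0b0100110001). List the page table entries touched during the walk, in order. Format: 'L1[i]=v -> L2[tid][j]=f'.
Answer: L1[1]=1 -> L2[1][1]=83

Derivation:
vaddr = 305 = 0b0100110001
Split: l1_idx=1, l2_idx=1, offset=17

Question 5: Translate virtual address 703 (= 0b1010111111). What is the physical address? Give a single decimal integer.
vaddr = 703 = 0b1010111111
Split: l1_idx=2, l2_idx=5, offset=31
L1[2] = 2
L2[2][5] = 50
paddr = 50 * 32 + 31 = 1631

Answer: 1631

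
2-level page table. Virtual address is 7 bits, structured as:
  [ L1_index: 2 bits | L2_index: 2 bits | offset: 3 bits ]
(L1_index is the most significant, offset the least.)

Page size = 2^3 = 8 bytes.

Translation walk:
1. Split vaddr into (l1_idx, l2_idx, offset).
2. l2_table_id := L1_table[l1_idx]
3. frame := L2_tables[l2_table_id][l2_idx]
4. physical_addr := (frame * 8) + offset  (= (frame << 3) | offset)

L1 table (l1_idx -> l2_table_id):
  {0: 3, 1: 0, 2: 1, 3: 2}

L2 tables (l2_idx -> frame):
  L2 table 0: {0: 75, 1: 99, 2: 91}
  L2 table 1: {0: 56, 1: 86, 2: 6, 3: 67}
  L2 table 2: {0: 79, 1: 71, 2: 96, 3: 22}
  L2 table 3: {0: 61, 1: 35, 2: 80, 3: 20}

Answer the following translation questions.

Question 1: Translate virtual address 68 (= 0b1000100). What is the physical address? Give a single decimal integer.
Answer: 452

Derivation:
vaddr = 68 = 0b1000100
Split: l1_idx=2, l2_idx=0, offset=4
L1[2] = 1
L2[1][0] = 56
paddr = 56 * 8 + 4 = 452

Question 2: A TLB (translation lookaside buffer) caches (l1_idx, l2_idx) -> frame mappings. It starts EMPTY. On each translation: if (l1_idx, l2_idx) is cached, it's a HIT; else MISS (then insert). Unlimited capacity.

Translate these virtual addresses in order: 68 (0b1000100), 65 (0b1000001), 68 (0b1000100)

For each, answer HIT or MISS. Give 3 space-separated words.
Answer: MISS HIT HIT

Derivation:
vaddr=68: (2,0) not in TLB -> MISS, insert
vaddr=65: (2,0) in TLB -> HIT
vaddr=68: (2,0) in TLB -> HIT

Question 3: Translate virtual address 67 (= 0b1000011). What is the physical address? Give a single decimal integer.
Answer: 451

Derivation:
vaddr = 67 = 0b1000011
Split: l1_idx=2, l2_idx=0, offset=3
L1[2] = 1
L2[1][0] = 56
paddr = 56 * 8 + 3 = 451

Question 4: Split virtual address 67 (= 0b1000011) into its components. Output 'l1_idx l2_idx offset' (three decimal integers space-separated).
vaddr = 67 = 0b1000011
  top 2 bits -> l1_idx = 2
  next 2 bits -> l2_idx = 0
  bottom 3 bits -> offset = 3

Answer: 2 0 3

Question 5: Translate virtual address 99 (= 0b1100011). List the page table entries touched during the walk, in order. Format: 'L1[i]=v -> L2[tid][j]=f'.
vaddr = 99 = 0b1100011
Split: l1_idx=3, l2_idx=0, offset=3

Answer: L1[3]=2 -> L2[2][0]=79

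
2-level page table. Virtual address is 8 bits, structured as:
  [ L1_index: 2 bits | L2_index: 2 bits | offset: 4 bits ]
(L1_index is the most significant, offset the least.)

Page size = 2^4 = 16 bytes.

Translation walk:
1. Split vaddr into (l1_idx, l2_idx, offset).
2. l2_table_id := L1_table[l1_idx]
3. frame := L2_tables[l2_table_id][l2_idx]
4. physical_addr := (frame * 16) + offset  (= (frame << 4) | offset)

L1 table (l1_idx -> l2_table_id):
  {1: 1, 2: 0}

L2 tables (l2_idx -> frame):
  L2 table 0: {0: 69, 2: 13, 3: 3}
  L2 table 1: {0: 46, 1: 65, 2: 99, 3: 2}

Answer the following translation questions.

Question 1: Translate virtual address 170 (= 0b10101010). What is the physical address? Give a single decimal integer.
Answer: 218

Derivation:
vaddr = 170 = 0b10101010
Split: l1_idx=2, l2_idx=2, offset=10
L1[2] = 0
L2[0][2] = 13
paddr = 13 * 16 + 10 = 218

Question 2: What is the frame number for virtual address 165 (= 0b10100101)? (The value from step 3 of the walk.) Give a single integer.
vaddr = 165: l1_idx=2, l2_idx=2
L1[2] = 0; L2[0][2] = 13

Answer: 13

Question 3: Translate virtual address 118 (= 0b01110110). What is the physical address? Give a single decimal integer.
vaddr = 118 = 0b01110110
Split: l1_idx=1, l2_idx=3, offset=6
L1[1] = 1
L2[1][3] = 2
paddr = 2 * 16 + 6 = 38

Answer: 38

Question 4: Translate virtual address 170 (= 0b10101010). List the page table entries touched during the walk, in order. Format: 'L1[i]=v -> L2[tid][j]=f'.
vaddr = 170 = 0b10101010
Split: l1_idx=2, l2_idx=2, offset=10

Answer: L1[2]=0 -> L2[0][2]=13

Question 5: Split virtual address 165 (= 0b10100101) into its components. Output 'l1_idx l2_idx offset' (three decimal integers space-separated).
Answer: 2 2 5

Derivation:
vaddr = 165 = 0b10100101
  top 2 bits -> l1_idx = 2
  next 2 bits -> l2_idx = 2
  bottom 4 bits -> offset = 5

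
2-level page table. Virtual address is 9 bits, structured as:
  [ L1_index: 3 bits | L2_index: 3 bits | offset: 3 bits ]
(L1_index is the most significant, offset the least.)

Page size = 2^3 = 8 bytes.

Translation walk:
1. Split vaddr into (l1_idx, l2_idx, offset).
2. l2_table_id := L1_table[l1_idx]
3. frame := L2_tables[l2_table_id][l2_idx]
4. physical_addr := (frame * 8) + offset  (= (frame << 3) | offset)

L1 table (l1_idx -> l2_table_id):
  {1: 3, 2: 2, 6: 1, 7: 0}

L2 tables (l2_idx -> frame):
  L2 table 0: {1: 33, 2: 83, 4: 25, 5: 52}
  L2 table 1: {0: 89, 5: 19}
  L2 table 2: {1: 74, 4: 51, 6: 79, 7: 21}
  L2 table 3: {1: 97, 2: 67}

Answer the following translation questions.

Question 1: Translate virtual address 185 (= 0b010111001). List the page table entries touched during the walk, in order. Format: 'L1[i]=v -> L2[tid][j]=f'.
Answer: L1[2]=2 -> L2[2][7]=21

Derivation:
vaddr = 185 = 0b010111001
Split: l1_idx=2, l2_idx=7, offset=1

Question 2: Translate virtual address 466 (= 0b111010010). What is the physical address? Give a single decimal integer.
Answer: 666

Derivation:
vaddr = 466 = 0b111010010
Split: l1_idx=7, l2_idx=2, offset=2
L1[7] = 0
L2[0][2] = 83
paddr = 83 * 8 + 2 = 666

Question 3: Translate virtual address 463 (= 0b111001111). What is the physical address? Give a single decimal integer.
vaddr = 463 = 0b111001111
Split: l1_idx=7, l2_idx=1, offset=7
L1[7] = 0
L2[0][1] = 33
paddr = 33 * 8 + 7 = 271

Answer: 271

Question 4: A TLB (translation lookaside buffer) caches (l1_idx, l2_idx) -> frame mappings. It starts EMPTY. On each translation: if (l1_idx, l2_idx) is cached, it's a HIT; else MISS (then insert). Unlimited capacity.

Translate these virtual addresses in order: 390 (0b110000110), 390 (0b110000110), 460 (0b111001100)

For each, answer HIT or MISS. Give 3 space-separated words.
vaddr=390: (6,0) not in TLB -> MISS, insert
vaddr=390: (6,0) in TLB -> HIT
vaddr=460: (7,1) not in TLB -> MISS, insert

Answer: MISS HIT MISS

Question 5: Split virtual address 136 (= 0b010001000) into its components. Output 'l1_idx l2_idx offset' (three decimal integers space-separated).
Answer: 2 1 0

Derivation:
vaddr = 136 = 0b010001000
  top 3 bits -> l1_idx = 2
  next 3 bits -> l2_idx = 1
  bottom 3 bits -> offset = 0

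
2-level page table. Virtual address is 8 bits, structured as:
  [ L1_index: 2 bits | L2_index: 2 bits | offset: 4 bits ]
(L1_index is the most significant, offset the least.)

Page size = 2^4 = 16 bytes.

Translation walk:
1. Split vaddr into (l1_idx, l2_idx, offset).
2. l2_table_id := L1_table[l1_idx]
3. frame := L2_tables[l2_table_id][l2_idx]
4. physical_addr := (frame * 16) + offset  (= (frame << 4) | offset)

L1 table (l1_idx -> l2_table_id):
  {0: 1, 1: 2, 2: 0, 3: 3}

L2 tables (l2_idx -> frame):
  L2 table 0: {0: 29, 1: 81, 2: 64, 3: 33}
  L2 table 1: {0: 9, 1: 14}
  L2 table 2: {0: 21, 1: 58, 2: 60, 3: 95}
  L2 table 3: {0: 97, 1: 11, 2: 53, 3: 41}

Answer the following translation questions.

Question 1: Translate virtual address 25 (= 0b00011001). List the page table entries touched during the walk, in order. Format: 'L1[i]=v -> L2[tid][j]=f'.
vaddr = 25 = 0b00011001
Split: l1_idx=0, l2_idx=1, offset=9

Answer: L1[0]=1 -> L2[1][1]=14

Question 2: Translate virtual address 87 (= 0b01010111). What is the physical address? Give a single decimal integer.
Answer: 935

Derivation:
vaddr = 87 = 0b01010111
Split: l1_idx=1, l2_idx=1, offset=7
L1[1] = 2
L2[2][1] = 58
paddr = 58 * 16 + 7 = 935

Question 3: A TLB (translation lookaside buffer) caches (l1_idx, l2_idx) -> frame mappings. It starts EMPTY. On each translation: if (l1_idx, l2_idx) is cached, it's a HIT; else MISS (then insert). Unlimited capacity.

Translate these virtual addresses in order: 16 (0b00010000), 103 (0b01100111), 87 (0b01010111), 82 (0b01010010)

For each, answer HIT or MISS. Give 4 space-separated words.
vaddr=16: (0,1) not in TLB -> MISS, insert
vaddr=103: (1,2) not in TLB -> MISS, insert
vaddr=87: (1,1) not in TLB -> MISS, insert
vaddr=82: (1,1) in TLB -> HIT

Answer: MISS MISS MISS HIT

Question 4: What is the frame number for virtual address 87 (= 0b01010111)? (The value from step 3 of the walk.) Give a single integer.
Answer: 58

Derivation:
vaddr = 87: l1_idx=1, l2_idx=1
L1[1] = 2; L2[2][1] = 58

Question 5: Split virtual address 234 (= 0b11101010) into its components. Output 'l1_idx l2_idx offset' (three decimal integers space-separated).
vaddr = 234 = 0b11101010
  top 2 bits -> l1_idx = 3
  next 2 bits -> l2_idx = 2
  bottom 4 bits -> offset = 10

Answer: 3 2 10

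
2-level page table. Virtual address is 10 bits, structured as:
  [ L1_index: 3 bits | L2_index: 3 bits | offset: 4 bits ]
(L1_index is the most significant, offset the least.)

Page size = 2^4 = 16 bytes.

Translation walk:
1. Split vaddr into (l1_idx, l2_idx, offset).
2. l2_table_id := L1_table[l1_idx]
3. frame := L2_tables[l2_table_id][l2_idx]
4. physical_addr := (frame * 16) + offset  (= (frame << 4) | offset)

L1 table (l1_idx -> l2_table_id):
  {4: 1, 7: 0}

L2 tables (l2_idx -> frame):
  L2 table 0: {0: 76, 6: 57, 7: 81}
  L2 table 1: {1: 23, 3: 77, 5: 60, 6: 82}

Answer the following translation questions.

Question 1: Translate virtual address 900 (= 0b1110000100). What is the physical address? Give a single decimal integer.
vaddr = 900 = 0b1110000100
Split: l1_idx=7, l2_idx=0, offset=4
L1[7] = 0
L2[0][0] = 76
paddr = 76 * 16 + 4 = 1220

Answer: 1220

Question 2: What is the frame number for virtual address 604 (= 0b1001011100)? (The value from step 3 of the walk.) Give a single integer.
Answer: 60

Derivation:
vaddr = 604: l1_idx=4, l2_idx=5
L1[4] = 1; L2[1][5] = 60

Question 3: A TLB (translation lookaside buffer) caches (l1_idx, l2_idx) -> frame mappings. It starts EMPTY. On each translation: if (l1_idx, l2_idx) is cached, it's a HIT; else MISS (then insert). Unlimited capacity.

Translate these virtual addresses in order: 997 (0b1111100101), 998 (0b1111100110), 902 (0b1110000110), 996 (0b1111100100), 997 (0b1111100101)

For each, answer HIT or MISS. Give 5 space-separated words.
Answer: MISS HIT MISS HIT HIT

Derivation:
vaddr=997: (7,6) not in TLB -> MISS, insert
vaddr=998: (7,6) in TLB -> HIT
vaddr=902: (7,0) not in TLB -> MISS, insert
vaddr=996: (7,6) in TLB -> HIT
vaddr=997: (7,6) in TLB -> HIT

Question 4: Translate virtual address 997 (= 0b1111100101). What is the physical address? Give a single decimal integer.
Answer: 917

Derivation:
vaddr = 997 = 0b1111100101
Split: l1_idx=7, l2_idx=6, offset=5
L1[7] = 0
L2[0][6] = 57
paddr = 57 * 16 + 5 = 917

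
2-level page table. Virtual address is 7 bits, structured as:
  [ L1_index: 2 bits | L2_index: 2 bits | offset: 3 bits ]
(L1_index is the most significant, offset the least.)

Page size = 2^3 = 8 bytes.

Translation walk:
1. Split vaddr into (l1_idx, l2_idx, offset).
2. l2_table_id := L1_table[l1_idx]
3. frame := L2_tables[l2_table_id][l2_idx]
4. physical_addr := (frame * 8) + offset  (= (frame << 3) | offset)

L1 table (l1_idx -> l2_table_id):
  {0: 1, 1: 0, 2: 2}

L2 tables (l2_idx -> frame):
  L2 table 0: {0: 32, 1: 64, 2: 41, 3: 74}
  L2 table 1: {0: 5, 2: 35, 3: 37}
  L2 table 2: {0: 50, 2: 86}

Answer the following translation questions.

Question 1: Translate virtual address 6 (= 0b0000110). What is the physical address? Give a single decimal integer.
Answer: 46

Derivation:
vaddr = 6 = 0b0000110
Split: l1_idx=0, l2_idx=0, offset=6
L1[0] = 1
L2[1][0] = 5
paddr = 5 * 8 + 6 = 46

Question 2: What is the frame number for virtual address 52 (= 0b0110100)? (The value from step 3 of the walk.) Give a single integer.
Answer: 41

Derivation:
vaddr = 52: l1_idx=1, l2_idx=2
L1[1] = 0; L2[0][2] = 41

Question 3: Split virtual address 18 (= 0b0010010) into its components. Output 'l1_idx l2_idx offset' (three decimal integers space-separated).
vaddr = 18 = 0b0010010
  top 2 bits -> l1_idx = 0
  next 2 bits -> l2_idx = 2
  bottom 3 bits -> offset = 2

Answer: 0 2 2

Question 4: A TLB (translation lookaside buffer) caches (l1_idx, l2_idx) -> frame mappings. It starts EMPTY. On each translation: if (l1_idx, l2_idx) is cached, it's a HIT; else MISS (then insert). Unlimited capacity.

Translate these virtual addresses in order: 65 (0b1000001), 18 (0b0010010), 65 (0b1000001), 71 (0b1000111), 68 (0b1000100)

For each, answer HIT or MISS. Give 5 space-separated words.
vaddr=65: (2,0) not in TLB -> MISS, insert
vaddr=18: (0,2) not in TLB -> MISS, insert
vaddr=65: (2,0) in TLB -> HIT
vaddr=71: (2,0) in TLB -> HIT
vaddr=68: (2,0) in TLB -> HIT

Answer: MISS MISS HIT HIT HIT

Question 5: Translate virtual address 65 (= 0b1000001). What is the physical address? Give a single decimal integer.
Answer: 401

Derivation:
vaddr = 65 = 0b1000001
Split: l1_idx=2, l2_idx=0, offset=1
L1[2] = 2
L2[2][0] = 50
paddr = 50 * 8 + 1 = 401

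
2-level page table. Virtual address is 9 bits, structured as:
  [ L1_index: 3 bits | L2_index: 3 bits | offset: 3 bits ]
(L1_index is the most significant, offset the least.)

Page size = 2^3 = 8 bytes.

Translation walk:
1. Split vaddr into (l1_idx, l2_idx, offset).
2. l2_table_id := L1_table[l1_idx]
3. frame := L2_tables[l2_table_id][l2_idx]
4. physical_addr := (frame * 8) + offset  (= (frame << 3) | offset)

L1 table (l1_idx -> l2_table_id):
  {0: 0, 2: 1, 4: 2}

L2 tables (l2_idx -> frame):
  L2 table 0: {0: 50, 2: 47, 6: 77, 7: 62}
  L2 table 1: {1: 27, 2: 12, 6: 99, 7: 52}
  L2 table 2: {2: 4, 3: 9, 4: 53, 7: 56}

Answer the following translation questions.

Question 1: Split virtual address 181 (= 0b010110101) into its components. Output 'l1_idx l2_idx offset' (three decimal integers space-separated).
Answer: 2 6 5

Derivation:
vaddr = 181 = 0b010110101
  top 3 bits -> l1_idx = 2
  next 3 bits -> l2_idx = 6
  bottom 3 bits -> offset = 5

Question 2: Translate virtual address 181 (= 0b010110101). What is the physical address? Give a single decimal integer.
vaddr = 181 = 0b010110101
Split: l1_idx=2, l2_idx=6, offset=5
L1[2] = 1
L2[1][6] = 99
paddr = 99 * 8 + 5 = 797

Answer: 797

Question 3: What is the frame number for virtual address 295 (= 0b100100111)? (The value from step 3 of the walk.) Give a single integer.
vaddr = 295: l1_idx=4, l2_idx=4
L1[4] = 2; L2[2][4] = 53

Answer: 53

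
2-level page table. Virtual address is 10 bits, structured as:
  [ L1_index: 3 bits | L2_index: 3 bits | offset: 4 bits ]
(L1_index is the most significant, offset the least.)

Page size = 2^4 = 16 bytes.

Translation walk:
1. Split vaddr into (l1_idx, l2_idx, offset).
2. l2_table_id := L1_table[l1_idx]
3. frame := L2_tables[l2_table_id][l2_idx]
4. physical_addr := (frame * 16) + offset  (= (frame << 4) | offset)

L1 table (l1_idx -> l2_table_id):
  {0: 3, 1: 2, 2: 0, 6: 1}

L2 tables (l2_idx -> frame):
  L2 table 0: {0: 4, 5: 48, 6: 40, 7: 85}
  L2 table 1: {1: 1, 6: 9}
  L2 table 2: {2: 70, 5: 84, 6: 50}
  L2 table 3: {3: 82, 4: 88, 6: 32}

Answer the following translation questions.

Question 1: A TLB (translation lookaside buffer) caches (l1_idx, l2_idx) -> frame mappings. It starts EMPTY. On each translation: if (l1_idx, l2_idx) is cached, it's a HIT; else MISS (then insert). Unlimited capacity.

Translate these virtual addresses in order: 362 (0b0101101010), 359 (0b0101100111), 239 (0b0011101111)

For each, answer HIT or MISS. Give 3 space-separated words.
Answer: MISS HIT MISS

Derivation:
vaddr=362: (2,6) not in TLB -> MISS, insert
vaddr=359: (2,6) in TLB -> HIT
vaddr=239: (1,6) not in TLB -> MISS, insert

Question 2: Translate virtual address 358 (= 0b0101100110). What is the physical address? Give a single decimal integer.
Answer: 646

Derivation:
vaddr = 358 = 0b0101100110
Split: l1_idx=2, l2_idx=6, offset=6
L1[2] = 0
L2[0][6] = 40
paddr = 40 * 16 + 6 = 646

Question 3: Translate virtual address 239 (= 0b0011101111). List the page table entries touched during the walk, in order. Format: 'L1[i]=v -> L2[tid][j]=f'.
vaddr = 239 = 0b0011101111
Split: l1_idx=1, l2_idx=6, offset=15

Answer: L1[1]=2 -> L2[2][6]=50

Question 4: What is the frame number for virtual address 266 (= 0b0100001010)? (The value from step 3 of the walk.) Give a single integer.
vaddr = 266: l1_idx=2, l2_idx=0
L1[2] = 0; L2[0][0] = 4

Answer: 4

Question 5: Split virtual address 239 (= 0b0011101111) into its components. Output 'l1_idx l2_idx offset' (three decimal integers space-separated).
Answer: 1 6 15

Derivation:
vaddr = 239 = 0b0011101111
  top 3 bits -> l1_idx = 1
  next 3 bits -> l2_idx = 6
  bottom 4 bits -> offset = 15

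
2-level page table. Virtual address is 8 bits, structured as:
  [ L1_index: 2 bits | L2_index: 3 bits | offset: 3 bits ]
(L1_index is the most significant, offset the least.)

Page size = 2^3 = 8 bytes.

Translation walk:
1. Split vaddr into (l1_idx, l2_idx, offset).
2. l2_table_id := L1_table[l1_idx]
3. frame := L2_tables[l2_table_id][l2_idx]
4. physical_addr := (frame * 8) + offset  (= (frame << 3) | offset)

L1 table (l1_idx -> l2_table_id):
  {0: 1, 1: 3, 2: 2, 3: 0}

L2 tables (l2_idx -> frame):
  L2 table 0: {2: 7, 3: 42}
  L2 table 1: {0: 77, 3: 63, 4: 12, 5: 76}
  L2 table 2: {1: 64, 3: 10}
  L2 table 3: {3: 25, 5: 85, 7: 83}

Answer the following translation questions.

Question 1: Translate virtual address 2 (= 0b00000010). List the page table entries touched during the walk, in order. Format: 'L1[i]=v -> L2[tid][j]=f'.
Answer: L1[0]=1 -> L2[1][0]=77

Derivation:
vaddr = 2 = 0b00000010
Split: l1_idx=0, l2_idx=0, offset=2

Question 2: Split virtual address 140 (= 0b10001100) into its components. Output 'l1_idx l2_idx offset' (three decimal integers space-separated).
Answer: 2 1 4

Derivation:
vaddr = 140 = 0b10001100
  top 2 bits -> l1_idx = 2
  next 3 bits -> l2_idx = 1
  bottom 3 bits -> offset = 4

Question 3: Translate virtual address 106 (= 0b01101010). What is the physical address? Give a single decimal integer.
vaddr = 106 = 0b01101010
Split: l1_idx=1, l2_idx=5, offset=2
L1[1] = 3
L2[3][5] = 85
paddr = 85 * 8 + 2 = 682

Answer: 682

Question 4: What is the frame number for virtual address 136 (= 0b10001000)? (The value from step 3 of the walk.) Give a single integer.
vaddr = 136: l1_idx=2, l2_idx=1
L1[2] = 2; L2[2][1] = 64

Answer: 64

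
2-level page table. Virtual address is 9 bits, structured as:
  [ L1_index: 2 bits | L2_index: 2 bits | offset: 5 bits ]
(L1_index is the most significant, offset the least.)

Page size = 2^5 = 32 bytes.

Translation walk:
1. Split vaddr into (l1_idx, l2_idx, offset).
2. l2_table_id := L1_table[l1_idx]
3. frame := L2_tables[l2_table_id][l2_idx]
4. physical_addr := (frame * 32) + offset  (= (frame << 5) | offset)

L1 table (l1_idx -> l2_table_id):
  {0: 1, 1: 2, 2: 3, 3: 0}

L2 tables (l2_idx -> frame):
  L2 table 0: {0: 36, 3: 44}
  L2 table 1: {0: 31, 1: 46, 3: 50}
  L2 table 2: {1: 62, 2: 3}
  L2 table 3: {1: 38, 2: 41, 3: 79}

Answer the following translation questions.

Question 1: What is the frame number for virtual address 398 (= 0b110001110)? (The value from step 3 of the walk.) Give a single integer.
vaddr = 398: l1_idx=3, l2_idx=0
L1[3] = 0; L2[0][0] = 36

Answer: 36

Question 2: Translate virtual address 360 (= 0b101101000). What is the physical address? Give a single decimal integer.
Answer: 2536

Derivation:
vaddr = 360 = 0b101101000
Split: l1_idx=2, l2_idx=3, offset=8
L1[2] = 3
L2[3][3] = 79
paddr = 79 * 32 + 8 = 2536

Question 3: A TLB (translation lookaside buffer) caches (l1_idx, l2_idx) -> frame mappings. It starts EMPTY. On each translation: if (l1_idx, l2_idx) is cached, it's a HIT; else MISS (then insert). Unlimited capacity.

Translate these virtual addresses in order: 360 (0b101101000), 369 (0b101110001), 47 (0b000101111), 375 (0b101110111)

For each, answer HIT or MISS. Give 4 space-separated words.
vaddr=360: (2,3) not in TLB -> MISS, insert
vaddr=369: (2,3) in TLB -> HIT
vaddr=47: (0,1) not in TLB -> MISS, insert
vaddr=375: (2,3) in TLB -> HIT

Answer: MISS HIT MISS HIT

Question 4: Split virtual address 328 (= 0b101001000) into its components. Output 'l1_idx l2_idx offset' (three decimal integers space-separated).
vaddr = 328 = 0b101001000
  top 2 bits -> l1_idx = 2
  next 2 bits -> l2_idx = 2
  bottom 5 bits -> offset = 8

Answer: 2 2 8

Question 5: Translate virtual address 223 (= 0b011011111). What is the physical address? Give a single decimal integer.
Answer: 127

Derivation:
vaddr = 223 = 0b011011111
Split: l1_idx=1, l2_idx=2, offset=31
L1[1] = 2
L2[2][2] = 3
paddr = 3 * 32 + 31 = 127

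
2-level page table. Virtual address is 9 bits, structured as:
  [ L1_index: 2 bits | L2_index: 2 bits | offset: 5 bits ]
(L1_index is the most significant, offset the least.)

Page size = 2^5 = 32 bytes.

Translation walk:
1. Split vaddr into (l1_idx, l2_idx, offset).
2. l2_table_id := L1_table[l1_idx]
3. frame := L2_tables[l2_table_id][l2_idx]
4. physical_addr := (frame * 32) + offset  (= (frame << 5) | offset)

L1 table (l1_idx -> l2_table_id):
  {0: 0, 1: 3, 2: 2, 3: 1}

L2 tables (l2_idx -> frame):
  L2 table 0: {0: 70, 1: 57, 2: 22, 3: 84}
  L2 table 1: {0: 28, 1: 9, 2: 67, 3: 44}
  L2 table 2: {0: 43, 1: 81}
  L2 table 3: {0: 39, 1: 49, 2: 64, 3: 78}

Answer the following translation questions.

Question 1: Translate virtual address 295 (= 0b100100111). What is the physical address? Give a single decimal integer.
Answer: 2599

Derivation:
vaddr = 295 = 0b100100111
Split: l1_idx=2, l2_idx=1, offset=7
L1[2] = 2
L2[2][1] = 81
paddr = 81 * 32 + 7 = 2599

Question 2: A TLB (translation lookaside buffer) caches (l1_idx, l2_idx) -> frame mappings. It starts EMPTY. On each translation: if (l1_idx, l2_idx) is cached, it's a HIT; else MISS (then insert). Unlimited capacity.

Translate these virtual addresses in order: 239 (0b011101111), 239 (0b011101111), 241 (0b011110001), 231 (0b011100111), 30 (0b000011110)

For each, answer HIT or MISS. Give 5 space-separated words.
vaddr=239: (1,3) not in TLB -> MISS, insert
vaddr=239: (1,3) in TLB -> HIT
vaddr=241: (1,3) in TLB -> HIT
vaddr=231: (1,3) in TLB -> HIT
vaddr=30: (0,0) not in TLB -> MISS, insert

Answer: MISS HIT HIT HIT MISS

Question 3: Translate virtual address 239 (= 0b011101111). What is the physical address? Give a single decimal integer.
vaddr = 239 = 0b011101111
Split: l1_idx=1, l2_idx=3, offset=15
L1[1] = 3
L2[3][3] = 78
paddr = 78 * 32 + 15 = 2511

Answer: 2511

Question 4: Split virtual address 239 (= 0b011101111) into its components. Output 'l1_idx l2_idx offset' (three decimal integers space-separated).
Answer: 1 3 15

Derivation:
vaddr = 239 = 0b011101111
  top 2 bits -> l1_idx = 1
  next 2 bits -> l2_idx = 3
  bottom 5 bits -> offset = 15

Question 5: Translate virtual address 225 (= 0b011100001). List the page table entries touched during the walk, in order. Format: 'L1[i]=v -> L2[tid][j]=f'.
Answer: L1[1]=3 -> L2[3][3]=78

Derivation:
vaddr = 225 = 0b011100001
Split: l1_idx=1, l2_idx=3, offset=1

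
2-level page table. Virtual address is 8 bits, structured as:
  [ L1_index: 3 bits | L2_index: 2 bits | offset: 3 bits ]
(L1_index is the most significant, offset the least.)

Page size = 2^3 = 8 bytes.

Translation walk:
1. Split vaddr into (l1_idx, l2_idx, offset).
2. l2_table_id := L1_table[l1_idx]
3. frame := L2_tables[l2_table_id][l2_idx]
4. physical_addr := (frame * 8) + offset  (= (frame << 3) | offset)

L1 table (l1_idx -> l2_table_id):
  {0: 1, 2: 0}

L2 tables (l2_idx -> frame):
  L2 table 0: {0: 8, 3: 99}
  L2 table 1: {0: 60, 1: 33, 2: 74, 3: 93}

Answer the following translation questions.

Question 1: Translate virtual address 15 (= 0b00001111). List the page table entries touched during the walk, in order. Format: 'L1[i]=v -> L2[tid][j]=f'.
vaddr = 15 = 0b00001111
Split: l1_idx=0, l2_idx=1, offset=7

Answer: L1[0]=1 -> L2[1][1]=33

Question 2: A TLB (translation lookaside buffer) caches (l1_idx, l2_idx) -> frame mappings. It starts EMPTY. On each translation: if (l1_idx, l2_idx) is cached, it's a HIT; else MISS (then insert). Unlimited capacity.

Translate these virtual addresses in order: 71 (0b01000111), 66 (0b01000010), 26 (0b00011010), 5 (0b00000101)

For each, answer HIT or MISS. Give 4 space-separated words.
Answer: MISS HIT MISS MISS

Derivation:
vaddr=71: (2,0) not in TLB -> MISS, insert
vaddr=66: (2,0) in TLB -> HIT
vaddr=26: (0,3) not in TLB -> MISS, insert
vaddr=5: (0,0) not in TLB -> MISS, insert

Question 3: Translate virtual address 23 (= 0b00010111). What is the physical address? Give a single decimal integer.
Answer: 599

Derivation:
vaddr = 23 = 0b00010111
Split: l1_idx=0, l2_idx=2, offset=7
L1[0] = 1
L2[1][2] = 74
paddr = 74 * 8 + 7 = 599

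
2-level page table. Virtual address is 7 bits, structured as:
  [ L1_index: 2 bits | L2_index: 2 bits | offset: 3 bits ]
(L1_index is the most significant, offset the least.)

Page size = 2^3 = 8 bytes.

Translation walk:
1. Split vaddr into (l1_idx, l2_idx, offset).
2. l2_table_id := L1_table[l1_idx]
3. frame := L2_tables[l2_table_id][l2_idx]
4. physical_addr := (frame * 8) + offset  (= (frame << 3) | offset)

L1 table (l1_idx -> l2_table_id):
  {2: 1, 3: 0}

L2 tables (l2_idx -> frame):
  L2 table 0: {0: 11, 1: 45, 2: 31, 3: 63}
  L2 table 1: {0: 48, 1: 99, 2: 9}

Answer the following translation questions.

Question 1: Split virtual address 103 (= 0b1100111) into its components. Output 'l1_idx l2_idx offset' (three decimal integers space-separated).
vaddr = 103 = 0b1100111
  top 2 bits -> l1_idx = 3
  next 2 bits -> l2_idx = 0
  bottom 3 bits -> offset = 7

Answer: 3 0 7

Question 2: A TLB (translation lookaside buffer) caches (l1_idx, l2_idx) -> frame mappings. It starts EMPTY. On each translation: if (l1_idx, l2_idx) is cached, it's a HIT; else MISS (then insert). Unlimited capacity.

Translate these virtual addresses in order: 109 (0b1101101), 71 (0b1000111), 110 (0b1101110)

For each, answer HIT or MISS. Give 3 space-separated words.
vaddr=109: (3,1) not in TLB -> MISS, insert
vaddr=71: (2,0) not in TLB -> MISS, insert
vaddr=110: (3,1) in TLB -> HIT

Answer: MISS MISS HIT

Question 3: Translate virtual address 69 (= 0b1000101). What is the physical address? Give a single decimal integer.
Answer: 389

Derivation:
vaddr = 69 = 0b1000101
Split: l1_idx=2, l2_idx=0, offset=5
L1[2] = 1
L2[1][0] = 48
paddr = 48 * 8 + 5 = 389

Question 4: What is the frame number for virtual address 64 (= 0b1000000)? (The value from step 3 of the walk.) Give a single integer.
Answer: 48

Derivation:
vaddr = 64: l1_idx=2, l2_idx=0
L1[2] = 1; L2[1][0] = 48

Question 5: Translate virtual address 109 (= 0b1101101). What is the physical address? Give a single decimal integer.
Answer: 365

Derivation:
vaddr = 109 = 0b1101101
Split: l1_idx=3, l2_idx=1, offset=5
L1[3] = 0
L2[0][1] = 45
paddr = 45 * 8 + 5 = 365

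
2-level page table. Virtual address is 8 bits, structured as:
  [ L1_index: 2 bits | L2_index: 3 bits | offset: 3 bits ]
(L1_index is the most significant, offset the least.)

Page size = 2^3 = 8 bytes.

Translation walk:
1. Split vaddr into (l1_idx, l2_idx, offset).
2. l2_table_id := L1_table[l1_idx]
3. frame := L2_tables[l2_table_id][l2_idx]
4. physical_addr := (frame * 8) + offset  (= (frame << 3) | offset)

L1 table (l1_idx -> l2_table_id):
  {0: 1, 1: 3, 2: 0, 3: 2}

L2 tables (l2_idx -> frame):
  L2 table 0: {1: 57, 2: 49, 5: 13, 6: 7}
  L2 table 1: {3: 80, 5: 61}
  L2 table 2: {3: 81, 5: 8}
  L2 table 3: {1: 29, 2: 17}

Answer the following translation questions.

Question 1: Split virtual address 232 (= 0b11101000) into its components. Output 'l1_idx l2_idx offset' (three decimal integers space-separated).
Answer: 3 5 0

Derivation:
vaddr = 232 = 0b11101000
  top 2 bits -> l1_idx = 3
  next 3 bits -> l2_idx = 5
  bottom 3 bits -> offset = 0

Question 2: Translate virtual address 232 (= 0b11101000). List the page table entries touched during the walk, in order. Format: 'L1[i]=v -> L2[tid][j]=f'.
vaddr = 232 = 0b11101000
Split: l1_idx=3, l2_idx=5, offset=0

Answer: L1[3]=2 -> L2[2][5]=8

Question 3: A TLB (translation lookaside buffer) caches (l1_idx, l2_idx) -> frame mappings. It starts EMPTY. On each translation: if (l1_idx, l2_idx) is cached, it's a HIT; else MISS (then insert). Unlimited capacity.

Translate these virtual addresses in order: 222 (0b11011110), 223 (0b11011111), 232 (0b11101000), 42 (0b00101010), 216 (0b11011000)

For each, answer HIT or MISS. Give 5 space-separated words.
Answer: MISS HIT MISS MISS HIT

Derivation:
vaddr=222: (3,3) not in TLB -> MISS, insert
vaddr=223: (3,3) in TLB -> HIT
vaddr=232: (3,5) not in TLB -> MISS, insert
vaddr=42: (0,5) not in TLB -> MISS, insert
vaddr=216: (3,3) in TLB -> HIT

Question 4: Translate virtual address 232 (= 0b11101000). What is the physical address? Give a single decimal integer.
Answer: 64

Derivation:
vaddr = 232 = 0b11101000
Split: l1_idx=3, l2_idx=5, offset=0
L1[3] = 2
L2[2][5] = 8
paddr = 8 * 8 + 0 = 64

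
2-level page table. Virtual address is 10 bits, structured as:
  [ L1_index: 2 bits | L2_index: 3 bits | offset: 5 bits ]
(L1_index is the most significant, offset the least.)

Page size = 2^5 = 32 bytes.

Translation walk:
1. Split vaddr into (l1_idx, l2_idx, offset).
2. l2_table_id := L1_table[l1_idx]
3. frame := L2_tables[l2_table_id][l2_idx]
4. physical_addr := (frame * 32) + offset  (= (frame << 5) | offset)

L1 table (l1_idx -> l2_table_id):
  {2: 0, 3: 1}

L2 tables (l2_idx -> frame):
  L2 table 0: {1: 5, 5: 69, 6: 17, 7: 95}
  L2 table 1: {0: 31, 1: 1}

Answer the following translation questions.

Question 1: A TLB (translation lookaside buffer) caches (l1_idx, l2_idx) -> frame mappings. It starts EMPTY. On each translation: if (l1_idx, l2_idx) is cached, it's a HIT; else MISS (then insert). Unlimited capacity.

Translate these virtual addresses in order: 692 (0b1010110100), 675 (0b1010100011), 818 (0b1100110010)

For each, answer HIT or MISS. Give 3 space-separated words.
vaddr=692: (2,5) not in TLB -> MISS, insert
vaddr=675: (2,5) in TLB -> HIT
vaddr=818: (3,1) not in TLB -> MISS, insert

Answer: MISS HIT MISS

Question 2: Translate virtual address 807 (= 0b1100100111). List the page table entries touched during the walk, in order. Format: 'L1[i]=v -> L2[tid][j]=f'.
vaddr = 807 = 0b1100100111
Split: l1_idx=3, l2_idx=1, offset=7

Answer: L1[3]=1 -> L2[1][1]=1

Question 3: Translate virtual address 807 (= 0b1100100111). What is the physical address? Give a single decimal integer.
Answer: 39

Derivation:
vaddr = 807 = 0b1100100111
Split: l1_idx=3, l2_idx=1, offset=7
L1[3] = 1
L2[1][1] = 1
paddr = 1 * 32 + 7 = 39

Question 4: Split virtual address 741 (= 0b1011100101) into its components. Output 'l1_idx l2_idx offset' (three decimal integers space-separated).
Answer: 2 7 5

Derivation:
vaddr = 741 = 0b1011100101
  top 2 bits -> l1_idx = 2
  next 3 bits -> l2_idx = 7
  bottom 5 bits -> offset = 5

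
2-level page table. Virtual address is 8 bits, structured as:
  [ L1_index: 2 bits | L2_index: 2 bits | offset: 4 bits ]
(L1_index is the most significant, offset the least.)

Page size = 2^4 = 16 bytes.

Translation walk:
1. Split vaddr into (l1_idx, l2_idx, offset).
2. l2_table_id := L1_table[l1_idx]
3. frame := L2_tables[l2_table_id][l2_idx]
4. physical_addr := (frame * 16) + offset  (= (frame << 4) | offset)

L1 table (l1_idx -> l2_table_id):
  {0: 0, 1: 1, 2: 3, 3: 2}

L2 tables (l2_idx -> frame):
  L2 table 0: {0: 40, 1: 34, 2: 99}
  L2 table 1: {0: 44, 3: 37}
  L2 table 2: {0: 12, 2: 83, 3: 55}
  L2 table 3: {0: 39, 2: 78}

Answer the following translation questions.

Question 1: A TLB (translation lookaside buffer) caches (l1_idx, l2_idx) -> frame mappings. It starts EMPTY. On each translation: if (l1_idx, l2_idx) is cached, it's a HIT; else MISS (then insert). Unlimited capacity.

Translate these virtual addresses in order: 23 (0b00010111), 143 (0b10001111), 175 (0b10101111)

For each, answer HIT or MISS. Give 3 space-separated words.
vaddr=23: (0,1) not in TLB -> MISS, insert
vaddr=143: (2,0) not in TLB -> MISS, insert
vaddr=175: (2,2) not in TLB -> MISS, insert

Answer: MISS MISS MISS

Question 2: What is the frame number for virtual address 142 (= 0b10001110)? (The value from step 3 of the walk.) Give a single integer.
vaddr = 142: l1_idx=2, l2_idx=0
L1[2] = 3; L2[3][0] = 39

Answer: 39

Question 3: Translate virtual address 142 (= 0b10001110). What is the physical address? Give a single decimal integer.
Answer: 638

Derivation:
vaddr = 142 = 0b10001110
Split: l1_idx=2, l2_idx=0, offset=14
L1[2] = 3
L2[3][0] = 39
paddr = 39 * 16 + 14 = 638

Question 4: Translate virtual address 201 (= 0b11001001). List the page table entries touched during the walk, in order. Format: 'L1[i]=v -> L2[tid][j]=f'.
Answer: L1[3]=2 -> L2[2][0]=12

Derivation:
vaddr = 201 = 0b11001001
Split: l1_idx=3, l2_idx=0, offset=9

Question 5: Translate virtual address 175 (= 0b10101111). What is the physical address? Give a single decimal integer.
Answer: 1263

Derivation:
vaddr = 175 = 0b10101111
Split: l1_idx=2, l2_idx=2, offset=15
L1[2] = 3
L2[3][2] = 78
paddr = 78 * 16 + 15 = 1263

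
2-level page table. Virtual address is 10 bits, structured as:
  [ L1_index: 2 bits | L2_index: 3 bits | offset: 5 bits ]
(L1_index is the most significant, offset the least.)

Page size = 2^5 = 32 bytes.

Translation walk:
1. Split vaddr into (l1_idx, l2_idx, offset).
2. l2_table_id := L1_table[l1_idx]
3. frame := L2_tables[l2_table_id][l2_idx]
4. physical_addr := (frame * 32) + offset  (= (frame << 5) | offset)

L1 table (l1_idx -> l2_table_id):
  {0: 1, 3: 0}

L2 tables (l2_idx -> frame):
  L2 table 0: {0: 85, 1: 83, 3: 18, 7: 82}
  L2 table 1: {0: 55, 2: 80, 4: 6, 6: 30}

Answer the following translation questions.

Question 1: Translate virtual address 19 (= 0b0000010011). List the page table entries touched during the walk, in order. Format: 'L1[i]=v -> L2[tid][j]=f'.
Answer: L1[0]=1 -> L2[1][0]=55

Derivation:
vaddr = 19 = 0b0000010011
Split: l1_idx=0, l2_idx=0, offset=19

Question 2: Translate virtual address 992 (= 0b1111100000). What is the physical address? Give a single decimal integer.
vaddr = 992 = 0b1111100000
Split: l1_idx=3, l2_idx=7, offset=0
L1[3] = 0
L2[0][7] = 82
paddr = 82 * 32 + 0 = 2624

Answer: 2624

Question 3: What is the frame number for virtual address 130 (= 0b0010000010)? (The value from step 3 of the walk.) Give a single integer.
vaddr = 130: l1_idx=0, l2_idx=4
L1[0] = 1; L2[1][4] = 6

Answer: 6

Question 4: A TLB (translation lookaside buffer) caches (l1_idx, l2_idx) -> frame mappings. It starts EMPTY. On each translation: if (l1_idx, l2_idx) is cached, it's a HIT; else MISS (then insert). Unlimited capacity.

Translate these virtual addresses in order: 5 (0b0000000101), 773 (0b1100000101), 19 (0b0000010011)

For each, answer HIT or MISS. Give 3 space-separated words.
vaddr=5: (0,0) not in TLB -> MISS, insert
vaddr=773: (3,0) not in TLB -> MISS, insert
vaddr=19: (0,0) in TLB -> HIT

Answer: MISS MISS HIT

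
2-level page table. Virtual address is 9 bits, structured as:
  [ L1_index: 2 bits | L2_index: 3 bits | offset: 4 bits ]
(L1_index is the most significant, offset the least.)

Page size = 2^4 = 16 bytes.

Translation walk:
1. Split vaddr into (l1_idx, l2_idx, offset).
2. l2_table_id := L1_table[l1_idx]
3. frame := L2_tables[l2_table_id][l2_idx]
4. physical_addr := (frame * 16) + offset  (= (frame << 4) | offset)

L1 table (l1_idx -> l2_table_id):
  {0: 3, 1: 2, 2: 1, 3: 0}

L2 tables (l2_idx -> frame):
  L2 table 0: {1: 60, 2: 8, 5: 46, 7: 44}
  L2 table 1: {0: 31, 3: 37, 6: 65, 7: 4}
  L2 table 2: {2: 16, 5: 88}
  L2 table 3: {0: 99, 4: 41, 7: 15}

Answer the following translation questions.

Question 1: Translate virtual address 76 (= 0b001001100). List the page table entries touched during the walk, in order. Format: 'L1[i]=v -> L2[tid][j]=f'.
Answer: L1[0]=3 -> L2[3][4]=41

Derivation:
vaddr = 76 = 0b001001100
Split: l1_idx=0, l2_idx=4, offset=12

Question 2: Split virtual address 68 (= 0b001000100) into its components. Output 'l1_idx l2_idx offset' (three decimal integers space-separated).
vaddr = 68 = 0b001000100
  top 2 bits -> l1_idx = 0
  next 3 bits -> l2_idx = 4
  bottom 4 bits -> offset = 4

Answer: 0 4 4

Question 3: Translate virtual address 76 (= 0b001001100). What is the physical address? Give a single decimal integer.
Answer: 668

Derivation:
vaddr = 76 = 0b001001100
Split: l1_idx=0, l2_idx=4, offset=12
L1[0] = 3
L2[3][4] = 41
paddr = 41 * 16 + 12 = 668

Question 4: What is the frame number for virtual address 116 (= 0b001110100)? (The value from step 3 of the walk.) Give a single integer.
vaddr = 116: l1_idx=0, l2_idx=7
L1[0] = 3; L2[3][7] = 15

Answer: 15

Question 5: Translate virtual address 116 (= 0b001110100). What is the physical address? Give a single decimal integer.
Answer: 244

Derivation:
vaddr = 116 = 0b001110100
Split: l1_idx=0, l2_idx=7, offset=4
L1[0] = 3
L2[3][7] = 15
paddr = 15 * 16 + 4 = 244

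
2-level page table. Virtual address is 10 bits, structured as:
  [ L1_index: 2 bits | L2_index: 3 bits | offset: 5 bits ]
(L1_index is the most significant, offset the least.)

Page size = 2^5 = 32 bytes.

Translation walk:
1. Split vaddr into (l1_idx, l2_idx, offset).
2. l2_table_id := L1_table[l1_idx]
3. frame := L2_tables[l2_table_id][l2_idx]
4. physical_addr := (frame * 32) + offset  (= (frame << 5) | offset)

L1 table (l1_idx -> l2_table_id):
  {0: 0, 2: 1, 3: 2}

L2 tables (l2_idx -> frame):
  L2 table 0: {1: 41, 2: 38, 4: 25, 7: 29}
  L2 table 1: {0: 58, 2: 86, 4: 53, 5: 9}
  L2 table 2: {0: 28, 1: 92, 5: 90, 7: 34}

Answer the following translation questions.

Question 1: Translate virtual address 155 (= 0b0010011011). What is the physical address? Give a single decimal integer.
vaddr = 155 = 0b0010011011
Split: l1_idx=0, l2_idx=4, offset=27
L1[0] = 0
L2[0][4] = 25
paddr = 25 * 32 + 27 = 827

Answer: 827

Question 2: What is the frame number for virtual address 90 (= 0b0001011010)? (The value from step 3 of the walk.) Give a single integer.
Answer: 38

Derivation:
vaddr = 90: l1_idx=0, l2_idx=2
L1[0] = 0; L2[0][2] = 38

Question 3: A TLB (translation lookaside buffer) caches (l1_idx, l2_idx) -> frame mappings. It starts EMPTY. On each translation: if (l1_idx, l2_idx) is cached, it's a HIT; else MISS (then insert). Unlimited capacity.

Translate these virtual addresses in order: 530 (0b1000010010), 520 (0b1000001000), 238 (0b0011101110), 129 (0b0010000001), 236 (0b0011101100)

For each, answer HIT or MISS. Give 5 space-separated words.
Answer: MISS HIT MISS MISS HIT

Derivation:
vaddr=530: (2,0) not in TLB -> MISS, insert
vaddr=520: (2,0) in TLB -> HIT
vaddr=238: (0,7) not in TLB -> MISS, insert
vaddr=129: (0,4) not in TLB -> MISS, insert
vaddr=236: (0,7) in TLB -> HIT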